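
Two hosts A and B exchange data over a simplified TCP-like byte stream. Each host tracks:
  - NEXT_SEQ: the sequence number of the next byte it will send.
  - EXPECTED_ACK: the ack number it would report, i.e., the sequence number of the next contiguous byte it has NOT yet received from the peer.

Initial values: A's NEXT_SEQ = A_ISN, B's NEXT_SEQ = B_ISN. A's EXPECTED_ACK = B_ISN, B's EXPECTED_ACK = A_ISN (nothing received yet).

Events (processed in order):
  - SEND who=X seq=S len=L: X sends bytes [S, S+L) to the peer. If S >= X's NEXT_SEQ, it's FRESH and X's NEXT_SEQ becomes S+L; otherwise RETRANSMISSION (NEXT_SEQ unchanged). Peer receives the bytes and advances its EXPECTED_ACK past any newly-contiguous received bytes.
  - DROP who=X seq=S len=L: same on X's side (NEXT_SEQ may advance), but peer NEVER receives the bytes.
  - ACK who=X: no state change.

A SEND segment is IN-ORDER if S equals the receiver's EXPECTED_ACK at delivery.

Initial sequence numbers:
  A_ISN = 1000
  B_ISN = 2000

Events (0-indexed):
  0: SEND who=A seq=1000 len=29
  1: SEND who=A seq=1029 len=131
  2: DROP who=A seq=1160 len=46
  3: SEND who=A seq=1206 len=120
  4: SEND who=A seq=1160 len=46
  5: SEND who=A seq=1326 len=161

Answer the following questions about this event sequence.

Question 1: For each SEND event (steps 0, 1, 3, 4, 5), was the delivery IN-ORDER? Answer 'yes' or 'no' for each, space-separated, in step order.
Step 0: SEND seq=1000 -> in-order
Step 1: SEND seq=1029 -> in-order
Step 3: SEND seq=1206 -> out-of-order
Step 4: SEND seq=1160 -> in-order
Step 5: SEND seq=1326 -> in-order

Answer: yes yes no yes yes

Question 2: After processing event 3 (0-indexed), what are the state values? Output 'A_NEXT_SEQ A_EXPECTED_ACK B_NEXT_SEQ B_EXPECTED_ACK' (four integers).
After event 0: A_seq=1029 A_ack=2000 B_seq=2000 B_ack=1029
After event 1: A_seq=1160 A_ack=2000 B_seq=2000 B_ack=1160
After event 2: A_seq=1206 A_ack=2000 B_seq=2000 B_ack=1160
After event 3: A_seq=1326 A_ack=2000 B_seq=2000 B_ack=1160

1326 2000 2000 1160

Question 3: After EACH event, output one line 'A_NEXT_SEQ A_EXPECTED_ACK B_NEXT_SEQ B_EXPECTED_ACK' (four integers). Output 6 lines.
1029 2000 2000 1029
1160 2000 2000 1160
1206 2000 2000 1160
1326 2000 2000 1160
1326 2000 2000 1326
1487 2000 2000 1487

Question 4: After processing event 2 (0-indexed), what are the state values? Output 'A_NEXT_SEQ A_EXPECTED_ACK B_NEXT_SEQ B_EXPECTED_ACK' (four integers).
After event 0: A_seq=1029 A_ack=2000 B_seq=2000 B_ack=1029
After event 1: A_seq=1160 A_ack=2000 B_seq=2000 B_ack=1160
After event 2: A_seq=1206 A_ack=2000 B_seq=2000 B_ack=1160

1206 2000 2000 1160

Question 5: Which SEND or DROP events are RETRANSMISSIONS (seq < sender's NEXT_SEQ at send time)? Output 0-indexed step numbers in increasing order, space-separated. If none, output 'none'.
Answer: 4

Derivation:
Step 0: SEND seq=1000 -> fresh
Step 1: SEND seq=1029 -> fresh
Step 2: DROP seq=1160 -> fresh
Step 3: SEND seq=1206 -> fresh
Step 4: SEND seq=1160 -> retransmit
Step 5: SEND seq=1326 -> fresh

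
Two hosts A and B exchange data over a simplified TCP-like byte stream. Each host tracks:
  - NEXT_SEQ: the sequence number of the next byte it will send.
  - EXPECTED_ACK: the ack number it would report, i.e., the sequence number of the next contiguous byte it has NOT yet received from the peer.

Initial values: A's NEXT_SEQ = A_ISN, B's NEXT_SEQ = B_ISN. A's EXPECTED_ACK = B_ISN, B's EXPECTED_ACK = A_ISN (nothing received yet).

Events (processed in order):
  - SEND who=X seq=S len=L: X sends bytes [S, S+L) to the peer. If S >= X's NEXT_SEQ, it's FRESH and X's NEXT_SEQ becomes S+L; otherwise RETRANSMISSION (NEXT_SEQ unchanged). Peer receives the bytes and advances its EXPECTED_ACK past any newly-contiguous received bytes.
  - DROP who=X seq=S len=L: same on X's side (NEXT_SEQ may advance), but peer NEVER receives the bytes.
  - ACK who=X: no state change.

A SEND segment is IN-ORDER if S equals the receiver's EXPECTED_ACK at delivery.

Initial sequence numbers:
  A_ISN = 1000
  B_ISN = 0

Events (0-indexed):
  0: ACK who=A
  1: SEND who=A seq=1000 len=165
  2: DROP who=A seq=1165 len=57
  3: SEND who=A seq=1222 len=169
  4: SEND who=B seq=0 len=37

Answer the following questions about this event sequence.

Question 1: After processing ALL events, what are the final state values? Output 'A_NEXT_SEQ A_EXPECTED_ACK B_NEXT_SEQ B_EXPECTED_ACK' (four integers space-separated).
Answer: 1391 37 37 1165

Derivation:
After event 0: A_seq=1000 A_ack=0 B_seq=0 B_ack=1000
After event 1: A_seq=1165 A_ack=0 B_seq=0 B_ack=1165
After event 2: A_seq=1222 A_ack=0 B_seq=0 B_ack=1165
After event 3: A_seq=1391 A_ack=0 B_seq=0 B_ack=1165
After event 4: A_seq=1391 A_ack=37 B_seq=37 B_ack=1165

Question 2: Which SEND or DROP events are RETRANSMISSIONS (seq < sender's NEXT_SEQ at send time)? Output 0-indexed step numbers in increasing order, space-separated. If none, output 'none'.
Answer: none

Derivation:
Step 1: SEND seq=1000 -> fresh
Step 2: DROP seq=1165 -> fresh
Step 3: SEND seq=1222 -> fresh
Step 4: SEND seq=0 -> fresh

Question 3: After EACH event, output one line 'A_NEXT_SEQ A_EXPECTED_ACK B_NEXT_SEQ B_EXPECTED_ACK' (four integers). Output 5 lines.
1000 0 0 1000
1165 0 0 1165
1222 0 0 1165
1391 0 0 1165
1391 37 37 1165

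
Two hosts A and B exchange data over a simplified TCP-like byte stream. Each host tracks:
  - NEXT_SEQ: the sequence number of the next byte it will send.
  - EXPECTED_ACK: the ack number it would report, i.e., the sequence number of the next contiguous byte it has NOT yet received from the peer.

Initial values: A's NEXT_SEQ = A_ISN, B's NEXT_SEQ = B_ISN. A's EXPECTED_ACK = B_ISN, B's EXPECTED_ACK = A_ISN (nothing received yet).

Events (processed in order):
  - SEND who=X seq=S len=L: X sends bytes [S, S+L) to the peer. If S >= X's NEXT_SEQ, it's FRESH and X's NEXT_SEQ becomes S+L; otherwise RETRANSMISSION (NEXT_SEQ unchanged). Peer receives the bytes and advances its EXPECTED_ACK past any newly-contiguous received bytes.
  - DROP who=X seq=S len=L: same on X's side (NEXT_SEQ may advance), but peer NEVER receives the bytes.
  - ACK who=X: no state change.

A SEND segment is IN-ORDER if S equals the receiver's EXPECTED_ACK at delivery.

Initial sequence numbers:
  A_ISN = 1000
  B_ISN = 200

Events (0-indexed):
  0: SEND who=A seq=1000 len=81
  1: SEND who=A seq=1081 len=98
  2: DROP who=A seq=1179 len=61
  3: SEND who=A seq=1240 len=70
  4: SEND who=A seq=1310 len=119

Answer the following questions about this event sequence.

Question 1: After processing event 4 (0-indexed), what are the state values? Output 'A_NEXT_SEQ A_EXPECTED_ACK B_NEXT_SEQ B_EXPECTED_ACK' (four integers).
After event 0: A_seq=1081 A_ack=200 B_seq=200 B_ack=1081
After event 1: A_seq=1179 A_ack=200 B_seq=200 B_ack=1179
After event 2: A_seq=1240 A_ack=200 B_seq=200 B_ack=1179
After event 3: A_seq=1310 A_ack=200 B_seq=200 B_ack=1179
After event 4: A_seq=1429 A_ack=200 B_seq=200 B_ack=1179

1429 200 200 1179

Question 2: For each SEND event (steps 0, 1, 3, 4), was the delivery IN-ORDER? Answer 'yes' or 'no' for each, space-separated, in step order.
Step 0: SEND seq=1000 -> in-order
Step 1: SEND seq=1081 -> in-order
Step 3: SEND seq=1240 -> out-of-order
Step 4: SEND seq=1310 -> out-of-order

Answer: yes yes no no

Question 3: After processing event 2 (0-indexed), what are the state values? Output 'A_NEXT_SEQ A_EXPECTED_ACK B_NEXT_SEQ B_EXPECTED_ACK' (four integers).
After event 0: A_seq=1081 A_ack=200 B_seq=200 B_ack=1081
After event 1: A_seq=1179 A_ack=200 B_seq=200 B_ack=1179
After event 2: A_seq=1240 A_ack=200 B_seq=200 B_ack=1179

1240 200 200 1179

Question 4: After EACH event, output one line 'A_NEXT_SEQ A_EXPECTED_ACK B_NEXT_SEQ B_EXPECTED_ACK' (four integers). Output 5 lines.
1081 200 200 1081
1179 200 200 1179
1240 200 200 1179
1310 200 200 1179
1429 200 200 1179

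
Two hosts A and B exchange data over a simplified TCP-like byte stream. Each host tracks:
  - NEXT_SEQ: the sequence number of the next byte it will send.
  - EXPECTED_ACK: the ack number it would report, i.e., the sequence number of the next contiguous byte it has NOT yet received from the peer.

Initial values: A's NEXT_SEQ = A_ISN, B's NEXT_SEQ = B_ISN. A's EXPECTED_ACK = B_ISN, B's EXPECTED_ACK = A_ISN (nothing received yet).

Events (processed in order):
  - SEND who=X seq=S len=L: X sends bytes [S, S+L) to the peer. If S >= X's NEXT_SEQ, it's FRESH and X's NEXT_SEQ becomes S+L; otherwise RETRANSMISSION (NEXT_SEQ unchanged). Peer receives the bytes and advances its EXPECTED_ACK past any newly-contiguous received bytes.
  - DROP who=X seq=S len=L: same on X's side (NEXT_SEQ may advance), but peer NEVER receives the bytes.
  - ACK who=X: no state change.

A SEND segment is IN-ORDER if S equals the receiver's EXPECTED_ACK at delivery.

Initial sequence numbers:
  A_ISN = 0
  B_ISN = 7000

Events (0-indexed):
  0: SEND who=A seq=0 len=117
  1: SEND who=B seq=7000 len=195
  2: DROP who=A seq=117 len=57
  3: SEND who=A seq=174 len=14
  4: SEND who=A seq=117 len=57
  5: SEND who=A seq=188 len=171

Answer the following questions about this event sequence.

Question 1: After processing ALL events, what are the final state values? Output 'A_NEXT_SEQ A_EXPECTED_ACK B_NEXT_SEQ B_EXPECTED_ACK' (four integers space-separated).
Answer: 359 7195 7195 359

Derivation:
After event 0: A_seq=117 A_ack=7000 B_seq=7000 B_ack=117
After event 1: A_seq=117 A_ack=7195 B_seq=7195 B_ack=117
After event 2: A_seq=174 A_ack=7195 B_seq=7195 B_ack=117
After event 3: A_seq=188 A_ack=7195 B_seq=7195 B_ack=117
After event 4: A_seq=188 A_ack=7195 B_seq=7195 B_ack=188
After event 5: A_seq=359 A_ack=7195 B_seq=7195 B_ack=359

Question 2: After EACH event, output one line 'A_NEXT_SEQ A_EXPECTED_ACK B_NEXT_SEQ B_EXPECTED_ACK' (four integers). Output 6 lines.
117 7000 7000 117
117 7195 7195 117
174 7195 7195 117
188 7195 7195 117
188 7195 7195 188
359 7195 7195 359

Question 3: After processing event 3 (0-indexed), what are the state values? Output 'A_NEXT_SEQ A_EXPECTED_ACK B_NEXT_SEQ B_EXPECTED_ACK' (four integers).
After event 0: A_seq=117 A_ack=7000 B_seq=7000 B_ack=117
After event 1: A_seq=117 A_ack=7195 B_seq=7195 B_ack=117
After event 2: A_seq=174 A_ack=7195 B_seq=7195 B_ack=117
After event 3: A_seq=188 A_ack=7195 B_seq=7195 B_ack=117

188 7195 7195 117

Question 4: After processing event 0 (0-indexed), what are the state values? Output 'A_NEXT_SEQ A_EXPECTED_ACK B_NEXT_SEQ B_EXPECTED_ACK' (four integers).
After event 0: A_seq=117 A_ack=7000 B_seq=7000 B_ack=117

117 7000 7000 117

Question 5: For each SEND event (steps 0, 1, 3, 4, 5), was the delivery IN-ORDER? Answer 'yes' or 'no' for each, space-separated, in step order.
Step 0: SEND seq=0 -> in-order
Step 1: SEND seq=7000 -> in-order
Step 3: SEND seq=174 -> out-of-order
Step 4: SEND seq=117 -> in-order
Step 5: SEND seq=188 -> in-order

Answer: yes yes no yes yes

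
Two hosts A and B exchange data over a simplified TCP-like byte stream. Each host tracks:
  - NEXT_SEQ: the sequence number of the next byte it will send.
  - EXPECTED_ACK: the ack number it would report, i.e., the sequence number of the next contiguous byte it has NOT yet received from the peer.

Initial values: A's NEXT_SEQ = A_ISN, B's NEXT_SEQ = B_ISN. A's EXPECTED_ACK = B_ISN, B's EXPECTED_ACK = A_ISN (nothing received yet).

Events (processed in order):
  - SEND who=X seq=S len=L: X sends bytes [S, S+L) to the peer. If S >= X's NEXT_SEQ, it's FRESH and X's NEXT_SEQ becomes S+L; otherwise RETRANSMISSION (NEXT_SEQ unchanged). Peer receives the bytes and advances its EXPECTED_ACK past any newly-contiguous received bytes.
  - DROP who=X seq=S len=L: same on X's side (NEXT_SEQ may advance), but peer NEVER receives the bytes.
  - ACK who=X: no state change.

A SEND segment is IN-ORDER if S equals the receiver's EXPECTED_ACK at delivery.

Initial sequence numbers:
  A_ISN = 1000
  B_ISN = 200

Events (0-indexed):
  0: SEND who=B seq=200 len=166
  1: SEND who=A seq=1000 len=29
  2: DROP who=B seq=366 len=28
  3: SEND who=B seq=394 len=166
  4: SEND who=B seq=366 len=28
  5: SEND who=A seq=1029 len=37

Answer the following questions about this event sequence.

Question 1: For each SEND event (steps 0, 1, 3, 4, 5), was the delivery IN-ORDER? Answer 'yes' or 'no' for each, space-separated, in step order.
Step 0: SEND seq=200 -> in-order
Step 1: SEND seq=1000 -> in-order
Step 3: SEND seq=394 -> out-of-order
Step 4: SEND seq=366 -> in-order
Step 5: SEND seq=1029 -> in-order

Answer: yes yes no yes yes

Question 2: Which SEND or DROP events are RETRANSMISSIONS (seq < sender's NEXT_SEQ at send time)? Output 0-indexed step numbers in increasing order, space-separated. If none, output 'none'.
Step 0: SEND seq=200 -> fresh
Step 1: SEND seq=1000 -> fresh
Step 2: DROP seq=366 -> fresh
Step 3: SEND seq=394 -> fresh
Step 4: SEND seq=366 -> retransmit
Step 5: SEND seq=1029 -> fresh

Answer: 4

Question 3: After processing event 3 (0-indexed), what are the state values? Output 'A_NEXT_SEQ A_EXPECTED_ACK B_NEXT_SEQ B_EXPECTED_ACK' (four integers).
After event 0: A_seq=1000 A_ack=366 B_seq=366 B_ack=1000
After event 1: A_seq=1029 A_ack=366 B_seq=366 B_ack=1029
After event 2: A_seq=1029 A_ack=366 B_seq=394 B_ack=1029
After event 3: A_seq=1029 A_ack=366 B_seq=560 B_ack=1029

1029 366 560 1029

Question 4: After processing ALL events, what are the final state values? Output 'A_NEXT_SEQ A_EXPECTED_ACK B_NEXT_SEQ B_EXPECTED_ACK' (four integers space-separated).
Answer: 1066 560 560 1066

Derivation:
After event 0: A_seq=1000 A_ack=366 B_seq=366 B_ack=1000
After event 1: A_seq=1029 A_ack=366 B_seq=366 B_ack=1029
After event 2: A_seq=1029 A_ack=366 B_seq=394 B_ack=1029
After event 3: A_seq=1029 A_ack=366 B_seq=560 B_ack=1029
After event 4: A_seq=1029 A_ack=560 B_seq=560 B_ack=1029
After event 5: A_seq=1066 A_ack=560 B_seq=560 B_ack=1066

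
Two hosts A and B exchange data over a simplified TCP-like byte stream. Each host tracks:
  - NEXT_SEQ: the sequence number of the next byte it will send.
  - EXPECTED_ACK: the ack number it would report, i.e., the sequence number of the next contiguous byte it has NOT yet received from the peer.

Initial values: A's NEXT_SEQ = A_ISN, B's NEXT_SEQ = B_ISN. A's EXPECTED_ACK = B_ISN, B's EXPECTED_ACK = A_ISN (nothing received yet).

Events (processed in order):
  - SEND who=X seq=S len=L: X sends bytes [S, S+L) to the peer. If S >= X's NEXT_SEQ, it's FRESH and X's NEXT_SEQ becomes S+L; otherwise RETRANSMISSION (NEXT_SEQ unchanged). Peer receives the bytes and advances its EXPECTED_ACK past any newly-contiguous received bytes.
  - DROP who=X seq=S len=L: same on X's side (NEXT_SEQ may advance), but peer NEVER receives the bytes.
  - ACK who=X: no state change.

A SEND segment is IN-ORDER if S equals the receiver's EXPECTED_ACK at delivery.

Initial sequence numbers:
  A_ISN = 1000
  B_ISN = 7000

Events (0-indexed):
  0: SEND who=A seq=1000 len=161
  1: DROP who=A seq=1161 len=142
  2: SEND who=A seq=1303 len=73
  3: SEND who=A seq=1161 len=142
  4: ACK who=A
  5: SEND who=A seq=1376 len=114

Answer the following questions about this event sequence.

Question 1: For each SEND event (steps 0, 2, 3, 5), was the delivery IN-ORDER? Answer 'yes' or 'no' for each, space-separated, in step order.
Step 0: SEND seq=1000 -> in-order
Step 2: SEND seq=1303 -> out-of-order
Step 3: SEND seq=1161 -> in-order
Step 5: SEND seq=1376 -> in-order

Answer: yes no yes yes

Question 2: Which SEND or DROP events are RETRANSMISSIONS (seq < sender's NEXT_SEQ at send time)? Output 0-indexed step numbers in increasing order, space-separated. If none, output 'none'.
Answer: 3

Derivation:
Step 0: SEND seq=1000 -> fresh
Step 1: DROP seq=1161 -> fresh
Step 2: SEND seq=1303 -> fresh
Step 3: SEND seq=1161 -> retransmit
Step 5: SEND seq=1376 -> fresh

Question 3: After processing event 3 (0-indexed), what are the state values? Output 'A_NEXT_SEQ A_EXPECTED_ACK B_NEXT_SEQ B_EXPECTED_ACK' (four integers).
After event 0: A_seq=1161 A_ack=7000 B_seq=7000 B_ack=1161
After event 1: A_seq=1303 A_ack=7000 B_seq=7000 B_ack=1161
After event 2: A_seq=1376 A_ack=7000 B_seq=7000 B_ack=1161
After event 3: A_seq=1376 A_ack=7000 B_seq=7000 B_ack=1376

1376 7000 7000 1376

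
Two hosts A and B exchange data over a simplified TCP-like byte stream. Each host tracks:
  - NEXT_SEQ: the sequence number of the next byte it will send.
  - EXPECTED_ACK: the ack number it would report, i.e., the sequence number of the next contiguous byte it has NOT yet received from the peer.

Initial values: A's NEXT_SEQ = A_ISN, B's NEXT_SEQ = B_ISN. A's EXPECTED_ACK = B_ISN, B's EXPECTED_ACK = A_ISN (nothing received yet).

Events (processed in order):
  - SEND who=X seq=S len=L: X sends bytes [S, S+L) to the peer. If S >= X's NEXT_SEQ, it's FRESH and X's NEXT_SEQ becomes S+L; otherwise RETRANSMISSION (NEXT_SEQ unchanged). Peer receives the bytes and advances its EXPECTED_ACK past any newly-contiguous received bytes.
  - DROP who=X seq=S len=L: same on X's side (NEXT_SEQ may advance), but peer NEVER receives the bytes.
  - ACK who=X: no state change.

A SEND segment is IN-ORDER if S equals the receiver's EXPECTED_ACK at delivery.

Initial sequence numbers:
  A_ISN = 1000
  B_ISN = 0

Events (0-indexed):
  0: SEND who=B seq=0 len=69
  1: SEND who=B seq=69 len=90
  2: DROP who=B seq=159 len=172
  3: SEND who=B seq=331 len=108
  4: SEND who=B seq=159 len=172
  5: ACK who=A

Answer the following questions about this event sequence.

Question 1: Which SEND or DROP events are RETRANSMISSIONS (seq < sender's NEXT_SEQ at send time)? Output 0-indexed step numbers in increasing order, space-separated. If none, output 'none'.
Step 0: SEND seq=0 -> fresh
Step 1: SEND seq=69 -> fresh
Step 2: DROP seq=159 -> fresh
Step 3: SEND seq=331 -> fresh
Step 4: SEND seq=159 -> retransmit

Answer: 4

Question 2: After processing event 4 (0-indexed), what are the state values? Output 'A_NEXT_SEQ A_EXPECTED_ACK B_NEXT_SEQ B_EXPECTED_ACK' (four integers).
After event 0: A_seq=1000 A_ack=69 B_seq=69 B_ack=1000
After event 1: A_seq=1000 A_ack=159 B_seq=159 B_ack=1000
After event 2: A_seq=1000 A_ack=159 B_seq=331 B_ack=1000
After event 3: A_seq=1000 A_ack=159 B_seq=439 B_ack=1000
After event 4: A_seq=1000 A_ack=439 B_seq=439 B_ack=1000

1000 439 439 1000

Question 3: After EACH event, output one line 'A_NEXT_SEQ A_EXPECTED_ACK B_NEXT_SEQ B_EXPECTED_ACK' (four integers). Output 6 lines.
1000 69 69 1000
1000 159 159 1000
1000 159 331 1000
1000 159 439 1000
1000 439 439 1000
1000 439 439 1000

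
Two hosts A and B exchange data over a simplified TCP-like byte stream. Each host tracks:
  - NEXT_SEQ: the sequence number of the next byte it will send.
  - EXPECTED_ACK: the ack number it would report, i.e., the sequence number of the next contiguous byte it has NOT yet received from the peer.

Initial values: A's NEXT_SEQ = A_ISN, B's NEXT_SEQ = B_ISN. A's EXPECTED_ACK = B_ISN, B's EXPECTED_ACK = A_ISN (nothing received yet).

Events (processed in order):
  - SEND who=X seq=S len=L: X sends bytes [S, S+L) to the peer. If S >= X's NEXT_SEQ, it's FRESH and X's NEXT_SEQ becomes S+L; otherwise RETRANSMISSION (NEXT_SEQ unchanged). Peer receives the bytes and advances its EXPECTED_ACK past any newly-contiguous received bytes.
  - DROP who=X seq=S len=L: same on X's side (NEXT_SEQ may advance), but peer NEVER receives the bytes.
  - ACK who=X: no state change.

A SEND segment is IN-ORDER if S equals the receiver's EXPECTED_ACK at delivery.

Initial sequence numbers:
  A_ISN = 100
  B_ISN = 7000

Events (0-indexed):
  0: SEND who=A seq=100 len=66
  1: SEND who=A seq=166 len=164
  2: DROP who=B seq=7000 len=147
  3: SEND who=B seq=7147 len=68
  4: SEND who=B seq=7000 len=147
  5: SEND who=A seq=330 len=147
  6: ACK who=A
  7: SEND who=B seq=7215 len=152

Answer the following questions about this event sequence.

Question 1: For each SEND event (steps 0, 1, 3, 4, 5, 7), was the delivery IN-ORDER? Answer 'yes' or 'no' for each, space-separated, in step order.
Answer: yes yes no yes yes yes

Derivation:
Step 0: SEND seq=100 -> in-order
Step 1: SEND seq=166 -> in-order
Step 3: SEND seq=7147 -> out-of-order
Step 4: SEND seq=7000 -> in-order
Step 5: SEND seq=330 -> in-order
Step 7: SEND seq=7215 -> in-order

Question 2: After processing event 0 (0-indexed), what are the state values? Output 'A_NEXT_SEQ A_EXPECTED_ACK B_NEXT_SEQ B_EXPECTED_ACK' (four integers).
After event 0: A_seq=166 A_ack=7000 B_seq=7000 B_ack=166

166 7000 7000 166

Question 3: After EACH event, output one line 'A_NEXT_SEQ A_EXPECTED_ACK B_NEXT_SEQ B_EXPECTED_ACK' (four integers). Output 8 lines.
166 7000 7000 166
330 7000 7000 330
330 7000 7147 330
330 7000 7215 330
330 7215 7215 330
477 7215 7215 477
477 7215 7215 477
477 7367 7367 477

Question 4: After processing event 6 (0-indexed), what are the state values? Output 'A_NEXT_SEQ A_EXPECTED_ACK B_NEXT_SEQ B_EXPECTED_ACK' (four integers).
After event 0: A_seq=166 A_ack=7000 B_seq=7000 B_ack=166
After event 1: A_seq=330 A_ack=7000 B_seq=7000 B_ack=330
After event 2: A_seq=330 A_ack=7000 B_seq=7147 B_ack=330
After event 3: A_seq=330 A_ack=7000 B_seq=7215 B_ack=330
After event 4: A_seq=330 A_ack=7215 B_seq=7215 B_ack=330
After event 5: A_seq=477 A_ack=7215 B_seq=7215 B_ack=477
After event 6: A_seq=477 A_ack=7215 B_seq=7215 B_ack=477

477 7215 7215 477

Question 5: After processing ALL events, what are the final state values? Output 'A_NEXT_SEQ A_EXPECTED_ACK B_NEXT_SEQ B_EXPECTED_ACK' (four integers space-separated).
Answer: 477 7367 7367 477

Derivation:
After event 0: A_seq=166 A_ack=7000 B_seq=7000 B_ack=166
After event 1: A_seq=330 A_ack=7000 B_seq=7000 B_ack=330
After event 2: A_seq=330 A_ack=7000 B_seq=7147 B_ack=330
After event 3: A_seq=330 A_ack=7000 B_seq=7215 B_ack=330
After event 4: A_seq=330 A_ack=7215 B_seq=7215 B_ack=330
After event 5: A_seq=477 A_ack=7215 B_seq=7215 B_ack=477
After event 6: A_seq=477 A_ack=7215 B_seq=7215 B_ack=477
After event 7: A_seq=477 A_ack=7367 B_seq=7367 B_ack=477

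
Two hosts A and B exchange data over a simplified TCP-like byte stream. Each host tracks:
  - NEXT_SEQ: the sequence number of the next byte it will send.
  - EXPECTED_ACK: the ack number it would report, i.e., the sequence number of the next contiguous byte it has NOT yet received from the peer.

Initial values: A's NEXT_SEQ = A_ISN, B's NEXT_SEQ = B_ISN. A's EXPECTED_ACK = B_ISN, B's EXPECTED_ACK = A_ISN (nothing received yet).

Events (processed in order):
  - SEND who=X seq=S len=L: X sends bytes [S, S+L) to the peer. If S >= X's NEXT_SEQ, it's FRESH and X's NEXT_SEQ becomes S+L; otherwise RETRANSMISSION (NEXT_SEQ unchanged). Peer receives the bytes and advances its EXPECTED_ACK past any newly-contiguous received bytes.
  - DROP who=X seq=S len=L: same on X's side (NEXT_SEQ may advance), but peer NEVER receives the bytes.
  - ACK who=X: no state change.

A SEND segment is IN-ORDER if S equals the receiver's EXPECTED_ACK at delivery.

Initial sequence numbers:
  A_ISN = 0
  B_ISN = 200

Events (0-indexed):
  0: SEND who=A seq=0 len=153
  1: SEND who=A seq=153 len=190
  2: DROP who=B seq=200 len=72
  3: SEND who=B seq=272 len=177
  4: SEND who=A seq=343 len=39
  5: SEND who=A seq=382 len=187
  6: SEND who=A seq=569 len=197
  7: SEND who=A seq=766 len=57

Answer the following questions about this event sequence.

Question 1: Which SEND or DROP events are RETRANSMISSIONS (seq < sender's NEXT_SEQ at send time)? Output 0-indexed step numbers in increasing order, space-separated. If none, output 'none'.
Answer: none

Derivation:
Step 0: SEND seq=0 -> fresh
Step 1: SEND seq=153 -> fresh
Step 2: DROP seq=200 -> fresh
Step 3: SEND seq=272 -> fresh
Step 4: SEND seq=343 -> fresh
Step 5: SEND seq=382 -> fresh
Step 6: SEND seq=569 -> fresh
Step 7: SEND seq=766 -> fresh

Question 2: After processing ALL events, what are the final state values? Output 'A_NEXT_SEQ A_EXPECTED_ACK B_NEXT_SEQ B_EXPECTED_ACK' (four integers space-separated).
Answer: 823 200 449 823

Derivation:
After event 0: A_seq=153 A_ack=200 B_seq=200 B_ack=153
After event 1: A_seq=343 A_ack=200 B_seq=200 B_ack=343
After event 2: A_seq=343 A_ack=200 B_seq=272 B_ack=343
After event 3: A_seq=343 A_ack=200 B_seq=449 B_ack=343
After event 4: A_seq=382 A_ack=200 B_seq=449 B_ack=382
After event 5: A_seq=569 A_ack=200 B_seq=449 B_ack=569
After event 6: A_seq=766 A_ack=200 B_seq=449 B_ack=766
After event 7: A_seq=823 A_ack=200 B_seq=449 B_ack=823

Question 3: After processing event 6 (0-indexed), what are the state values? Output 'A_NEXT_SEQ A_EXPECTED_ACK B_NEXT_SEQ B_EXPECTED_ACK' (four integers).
After event 0: A_seq=153 A_ack=200 B_seq=200 B_ack=153
After event 1: A_seq=343 A_ack=200 B_seq=200 B_ack=343
After event 2: A_seq=343 A_ack=200 B_seq=272 B_ack=343
After event 3: A_seq=343 A_ack=200 B_seq=449 B_ack=343
After event 4: A_seq=382 A_ack=200 B_seq=449 B_ack=382
After event 5: A_seq=569 A_ack=200 B_seq=449 B_ack=569
After event 6: A_seq=766 A_ack=200 B_seq=449 B_ack=766

766 200 449 766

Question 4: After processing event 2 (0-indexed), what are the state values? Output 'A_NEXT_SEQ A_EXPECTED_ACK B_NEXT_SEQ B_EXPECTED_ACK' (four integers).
After event 0: A_seq=153 A_ack=200 B_seq=200 B_ack=153
After event 1: A_seq=343 A_ack=200 B_seq=200 B_ack=343
After event 2: A_seq=343 A_ack=200 B_seq=272 B_ack=343

343 200 272 343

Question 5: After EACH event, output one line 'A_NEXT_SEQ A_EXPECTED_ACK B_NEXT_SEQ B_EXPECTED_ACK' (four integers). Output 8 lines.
153 200 200 153
343 200 200 343
343 200 272 343
343 200 449 343
382 200 449 382
569 200 449 569
766 200 449 766
823 200 449 823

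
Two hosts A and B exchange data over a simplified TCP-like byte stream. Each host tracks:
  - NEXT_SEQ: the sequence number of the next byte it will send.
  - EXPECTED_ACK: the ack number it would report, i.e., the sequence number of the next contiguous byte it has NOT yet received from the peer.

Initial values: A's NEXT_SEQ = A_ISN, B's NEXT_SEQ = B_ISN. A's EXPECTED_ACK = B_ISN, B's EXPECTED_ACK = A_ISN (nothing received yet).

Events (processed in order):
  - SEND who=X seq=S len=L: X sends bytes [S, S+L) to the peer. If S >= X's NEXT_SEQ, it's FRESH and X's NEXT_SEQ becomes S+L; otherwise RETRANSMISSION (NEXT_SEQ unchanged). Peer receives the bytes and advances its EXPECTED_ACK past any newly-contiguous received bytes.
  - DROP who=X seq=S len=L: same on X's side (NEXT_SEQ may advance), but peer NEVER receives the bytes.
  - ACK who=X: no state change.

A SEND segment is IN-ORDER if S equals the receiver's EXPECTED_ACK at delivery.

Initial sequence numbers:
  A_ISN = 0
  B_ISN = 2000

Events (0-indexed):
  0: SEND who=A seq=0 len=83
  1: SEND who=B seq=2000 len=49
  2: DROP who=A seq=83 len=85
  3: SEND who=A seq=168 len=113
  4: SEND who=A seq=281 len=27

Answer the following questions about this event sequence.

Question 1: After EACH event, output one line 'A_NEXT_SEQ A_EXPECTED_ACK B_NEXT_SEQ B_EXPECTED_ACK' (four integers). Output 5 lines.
83 2000 2000 83
83 2049 2049 83
168 2049 2049 83
281 2049 2049 83
308 2049 2049 83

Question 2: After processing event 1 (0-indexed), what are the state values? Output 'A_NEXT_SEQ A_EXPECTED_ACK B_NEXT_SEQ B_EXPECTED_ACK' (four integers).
After event 0: A_seq=83 A_ack=2000 B_seq=2000 B_ack=83
After event 1: A_seq=83 A_ack=2049 B_seq=2049 B_ack=83

83 2049 2049 83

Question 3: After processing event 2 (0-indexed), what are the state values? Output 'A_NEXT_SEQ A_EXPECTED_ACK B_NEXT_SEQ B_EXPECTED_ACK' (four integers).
After event 0: A_seq=83 A_ack=2000 B_seq=2000 B_ack=83
After event 1: A_seq=83 A_ack=2049 B_seq=2049 B_ack=83
After event 2: A_seq=168 A_ack=2049 B_seq=2049 B_ack=83

168 2049 2049 83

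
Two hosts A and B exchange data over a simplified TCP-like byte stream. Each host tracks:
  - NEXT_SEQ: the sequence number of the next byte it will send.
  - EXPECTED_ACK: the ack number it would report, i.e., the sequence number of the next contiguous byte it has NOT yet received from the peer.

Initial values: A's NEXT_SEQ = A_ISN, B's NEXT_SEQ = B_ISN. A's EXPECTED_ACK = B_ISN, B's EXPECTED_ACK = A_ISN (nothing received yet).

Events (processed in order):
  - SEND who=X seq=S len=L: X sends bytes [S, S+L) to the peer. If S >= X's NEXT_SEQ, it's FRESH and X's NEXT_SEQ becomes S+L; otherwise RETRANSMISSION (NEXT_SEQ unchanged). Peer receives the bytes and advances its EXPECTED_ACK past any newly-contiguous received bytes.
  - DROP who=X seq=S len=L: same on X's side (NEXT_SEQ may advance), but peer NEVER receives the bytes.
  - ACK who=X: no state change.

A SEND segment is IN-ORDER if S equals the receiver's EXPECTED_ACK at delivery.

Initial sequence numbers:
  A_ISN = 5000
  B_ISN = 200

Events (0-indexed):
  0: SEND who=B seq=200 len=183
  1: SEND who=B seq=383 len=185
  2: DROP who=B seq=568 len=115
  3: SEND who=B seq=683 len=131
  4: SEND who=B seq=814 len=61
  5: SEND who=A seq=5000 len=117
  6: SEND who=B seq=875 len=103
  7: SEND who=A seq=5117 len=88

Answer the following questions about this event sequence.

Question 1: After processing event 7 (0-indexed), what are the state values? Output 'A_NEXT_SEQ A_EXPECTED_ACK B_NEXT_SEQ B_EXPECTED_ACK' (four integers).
After event 0: A_seq=5000 A_ack=383 B_seq=383 B_ack=5000
After event 1: A_seq=5000 A_ack=568 B_seq=568 B_ack=5000
After event 2: A_seq=5000 A_ack=568 B_seq=683 B_ack=5000
After event 3: A_seq=5000 A_ack=568 B_seq=814 B_ack=5000
After event 4: A_seq=5000 A_ack=568 B_seq=875 B_ack=5000
After event 5: A_seq=5117 A_ack=568 B_seq=875 B_ack=5117
After event 6: A_seq=5117 A_ack=568 B_seq=978 B_ack=5117
After event 7: A_seq=5205 A_ack=568 B_seq=978 B_ack=5205

5205 568 978 5205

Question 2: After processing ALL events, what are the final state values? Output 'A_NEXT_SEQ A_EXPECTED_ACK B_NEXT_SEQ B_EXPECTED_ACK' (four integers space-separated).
Answer: 5205 568 978 5205

Derivation:
After event 0: A_seq=5000 A_ack=383 B_seq=383 B_ack=5000
After event 1: A_seq=5000 A_ack=568 B_seq=568 B_ack=5000
After event 2: A_seq=5000 A_ack=568 B_seq=683 B_ack=5000
After event 3: A_seq=5000 A_ack=568 B_seq=814 B_ack=5000
After event 4: A_seq=5000 A_ack=568 B_seq=875 B_ack=5000
After event 5: A_seq=5117 A_ack=568 B_seq=875 B_ack=5117
After event 6: A_seq=5117 A_ack=568 B_seq=978 B_ack=5117
After event 7: A_seq=5205 A_ack=568 B_seq=978 B_ack=5205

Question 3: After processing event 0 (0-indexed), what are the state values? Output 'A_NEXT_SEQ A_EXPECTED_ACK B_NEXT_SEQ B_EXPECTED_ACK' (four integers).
After event 0: A_seq=5000 A_ack=383 B_seq=383 B_ack=5000

5000 383 383 5000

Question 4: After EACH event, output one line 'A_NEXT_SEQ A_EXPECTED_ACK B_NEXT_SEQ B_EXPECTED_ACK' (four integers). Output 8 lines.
5000 383 383 5000
5000 568 568 5000
5000 568 683 5000
5000 568 814 5000
5000 568 875 5000
5117 568 875 5117
5117 568 978 5117
5205 568 978 5205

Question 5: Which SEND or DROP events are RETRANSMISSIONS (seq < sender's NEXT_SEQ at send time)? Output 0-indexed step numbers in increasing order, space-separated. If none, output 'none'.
Step 0: SEND seq=200 -> fresh
Step 1: SEND seq=383 -> fresh
Step 2: DROP seq=568 -> fresh
Step 3: SEND seq=683 -> fresh
Step 4: SEND seq=814 -> fresh
Step 5: SEND seq=5000 -> fresh
Step 6: SEND seq=875 -> fresh
Step 7: SEND seq=5117 -> fresh

Answer: none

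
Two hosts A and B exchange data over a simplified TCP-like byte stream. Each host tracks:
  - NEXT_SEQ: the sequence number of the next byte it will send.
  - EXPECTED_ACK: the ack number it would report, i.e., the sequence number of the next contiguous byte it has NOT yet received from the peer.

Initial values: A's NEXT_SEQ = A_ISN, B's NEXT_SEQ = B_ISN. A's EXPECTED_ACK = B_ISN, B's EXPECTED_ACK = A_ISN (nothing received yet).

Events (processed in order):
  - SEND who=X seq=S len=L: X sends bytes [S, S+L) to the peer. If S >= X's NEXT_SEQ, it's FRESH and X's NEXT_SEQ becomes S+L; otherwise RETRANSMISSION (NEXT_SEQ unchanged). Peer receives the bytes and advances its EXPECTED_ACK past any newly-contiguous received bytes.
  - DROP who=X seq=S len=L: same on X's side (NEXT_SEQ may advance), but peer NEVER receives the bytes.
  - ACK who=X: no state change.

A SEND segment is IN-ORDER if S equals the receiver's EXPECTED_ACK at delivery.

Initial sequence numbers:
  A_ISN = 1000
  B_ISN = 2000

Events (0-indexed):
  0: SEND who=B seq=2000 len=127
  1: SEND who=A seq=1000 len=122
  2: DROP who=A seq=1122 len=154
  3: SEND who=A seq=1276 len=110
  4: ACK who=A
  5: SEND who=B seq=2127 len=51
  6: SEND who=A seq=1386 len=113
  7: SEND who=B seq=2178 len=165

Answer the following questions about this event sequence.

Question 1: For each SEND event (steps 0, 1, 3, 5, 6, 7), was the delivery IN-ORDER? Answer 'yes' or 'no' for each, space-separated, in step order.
Step 0: SEND seq=2000 -> in-order
Step 1: SEND seq=1000 -> in-order
Step 3: SEND seq=1276 -> out-of-order
Step 5: SEND seq=2127 -> in-order
Step 6: SEND seq=1386 -> out-of-order
Step 7: SEND seq=2178 -> in-order

Answer: yes yes no yes no yes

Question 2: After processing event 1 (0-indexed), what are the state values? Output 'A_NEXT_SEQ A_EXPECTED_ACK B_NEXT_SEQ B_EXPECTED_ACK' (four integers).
After event 0: A_seq=1000 A_ack=2127 B_seq=2127 B_ack=1000
After event 1: A_seq=1122 A_ack=2127 B_seq=2127 B_ack=1122

1122 2127 2127 1122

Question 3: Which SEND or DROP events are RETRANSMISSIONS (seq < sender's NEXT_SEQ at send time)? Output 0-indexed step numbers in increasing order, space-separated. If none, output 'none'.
Step 0: SEND seq=2000 -> fresh
Step 1: SEND seq=1000 -> fresh
Step 2: DROP seq=1122 -> fresh
Step 3: SEND seq=1276 -> fresh
Step 5: SEND seq=2127 -> fresh
Step 6: SEND seq=1386 -> fresh
Step 7: SEND seq=2178 -> fresh

Answer: none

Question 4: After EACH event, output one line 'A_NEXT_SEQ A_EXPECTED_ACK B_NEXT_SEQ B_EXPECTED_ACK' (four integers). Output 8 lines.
1000 2127 2127 1000
1122 2127 2127 1122
1276 2127 2127 1122
1386 2127 2127 1122
1386 2127 2127 1122
1386 2178 2178 1122
1499 2178 2178 1122
1499 2343 2343 1122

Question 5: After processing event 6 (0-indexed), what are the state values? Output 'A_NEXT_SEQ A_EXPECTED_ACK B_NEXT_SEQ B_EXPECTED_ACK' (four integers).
After event 0: A_seq=1000 A_ack=2127 B_seq=2127 B_ack=1000
After event 1: A_seq=1122 A_ack=2127 B_seq=2127 B_ack=1122
After event 2: A_seq=1276 A_ack=2127 B_seq=2127 B_ack=1122
After event 3: A_seq=1386 A_ack=2127 B_seq=2127 B_ack=1122
After event 4: A_seq=1386 A_ack=2127 B_seq=2127 B_ack=1122
After event 5: A_seq=1386 A_ack=2178 B_seq=2178 B_ack=1122
After event 6: A_seq=1499 A_ack=2178 B_seq=2178 B_ack=1122

1499 2178 2178 1122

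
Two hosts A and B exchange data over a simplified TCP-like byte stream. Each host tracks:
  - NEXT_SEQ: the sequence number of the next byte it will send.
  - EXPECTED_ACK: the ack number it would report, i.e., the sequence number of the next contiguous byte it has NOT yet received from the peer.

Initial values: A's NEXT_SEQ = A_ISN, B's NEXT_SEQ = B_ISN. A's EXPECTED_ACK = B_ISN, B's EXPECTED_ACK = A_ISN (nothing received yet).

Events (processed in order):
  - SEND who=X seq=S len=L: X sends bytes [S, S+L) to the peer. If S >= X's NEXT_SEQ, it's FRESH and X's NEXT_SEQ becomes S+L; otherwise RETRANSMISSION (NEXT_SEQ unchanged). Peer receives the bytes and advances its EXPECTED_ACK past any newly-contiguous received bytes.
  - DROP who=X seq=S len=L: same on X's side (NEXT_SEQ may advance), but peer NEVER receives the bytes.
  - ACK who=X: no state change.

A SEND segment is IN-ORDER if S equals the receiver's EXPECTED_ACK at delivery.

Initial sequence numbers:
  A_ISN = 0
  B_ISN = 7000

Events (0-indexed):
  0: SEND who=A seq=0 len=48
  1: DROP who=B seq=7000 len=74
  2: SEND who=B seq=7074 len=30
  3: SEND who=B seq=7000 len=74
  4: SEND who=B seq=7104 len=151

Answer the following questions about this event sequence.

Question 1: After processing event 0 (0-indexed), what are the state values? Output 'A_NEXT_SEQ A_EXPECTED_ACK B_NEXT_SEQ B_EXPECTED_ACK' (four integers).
After event 0: A_seq=48 A_ack=7000 B_seq=7000 B_ack=48

48 7000 7000 48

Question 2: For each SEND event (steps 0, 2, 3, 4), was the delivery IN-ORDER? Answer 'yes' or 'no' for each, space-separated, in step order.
Step 0: SEND seq=0 -> in-order
Step 2: SEND seq=7074 -> out-of-order
Step 3: SEND seq=7000 -> in-order
Step 4: SEND seq=7104 -> in-order

Answer: yes no yes yes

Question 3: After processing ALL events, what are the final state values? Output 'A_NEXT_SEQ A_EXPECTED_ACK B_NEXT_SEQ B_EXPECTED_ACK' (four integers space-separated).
After event 0: A_seq=48 A_ack=7000 B_seq=7000 B_ack=48
After event 1: A_seq=48 A_ack=7000 B_seq=7074 B_ack=48
After event 2: A_seq=48 A_ack=7000 B_seq=7104 B_ack=48
After event 3: A_seq=48 A_ack=7104 B_seq=7104 B_ack=48
After event 4: A_seq=48 A_ack=7255 B_seq=7255 B_ack=48

Answer: 48 7255 7255 48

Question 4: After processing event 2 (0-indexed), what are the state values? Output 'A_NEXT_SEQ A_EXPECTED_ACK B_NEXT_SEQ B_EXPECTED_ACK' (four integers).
After event 0: A_seq=48 A_ack=7000 B_seq=7000 B_ack=48
After event 1: A_seq=48 A_ack=7000 B_seq=7074 B_ack=48
After event 2: A_seq=48 A_ack=7000 B_seq=7104 B_ack=48

48 7000 7104 48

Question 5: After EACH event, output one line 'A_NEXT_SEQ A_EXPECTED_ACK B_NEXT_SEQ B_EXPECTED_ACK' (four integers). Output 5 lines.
48 7000 7000 48
48 7000 7074 48
48 7000 7104 48
48 7104 7104 48
48 7255 7255 48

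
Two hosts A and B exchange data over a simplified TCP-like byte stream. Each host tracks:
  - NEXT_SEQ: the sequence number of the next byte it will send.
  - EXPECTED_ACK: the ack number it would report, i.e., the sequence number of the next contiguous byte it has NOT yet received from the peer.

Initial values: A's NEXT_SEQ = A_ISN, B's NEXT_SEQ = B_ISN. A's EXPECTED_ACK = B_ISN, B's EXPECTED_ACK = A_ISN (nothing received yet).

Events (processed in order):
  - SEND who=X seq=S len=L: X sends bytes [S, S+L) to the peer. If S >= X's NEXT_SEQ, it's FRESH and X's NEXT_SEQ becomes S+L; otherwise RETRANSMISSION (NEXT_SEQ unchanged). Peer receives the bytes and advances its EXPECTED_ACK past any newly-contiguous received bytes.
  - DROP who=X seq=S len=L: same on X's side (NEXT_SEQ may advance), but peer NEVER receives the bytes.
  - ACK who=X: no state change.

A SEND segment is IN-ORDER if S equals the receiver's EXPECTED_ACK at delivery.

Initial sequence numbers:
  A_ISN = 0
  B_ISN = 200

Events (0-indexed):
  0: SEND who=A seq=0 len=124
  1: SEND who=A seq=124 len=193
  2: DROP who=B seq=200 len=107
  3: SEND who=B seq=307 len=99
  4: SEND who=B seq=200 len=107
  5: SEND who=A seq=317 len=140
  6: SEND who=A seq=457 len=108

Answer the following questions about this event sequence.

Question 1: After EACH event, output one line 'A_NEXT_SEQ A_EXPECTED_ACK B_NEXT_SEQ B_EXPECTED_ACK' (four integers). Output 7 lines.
124 200 200 124
317 200 200 317
317 200 307 317
317 200 406 317
317 406 406 317
457 406 406 457
565 406 406 565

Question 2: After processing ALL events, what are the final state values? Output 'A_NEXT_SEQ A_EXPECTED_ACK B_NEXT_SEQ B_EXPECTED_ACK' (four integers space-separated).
Answer: 565 406 406 565

Derivation:
After event 0: A_seq=124 A_ack=200 B_seq=200 B_ack=124
After event 1: A_seq=317 A_ack=200 B_seq=200 B_ack=317
After event 2: A_seq=317 A_ack=200 B_seq=307 B_ack=317
After event 3: A_seq=317 A_ack=200 B_seq=406 B_ack=317
After event 4: A_seq=317 A_ack=406 B_seq=406 B_ack=317
After event 5: A_seq=457 A_ack=406 B_seq=406 B_ack=457
After event 6: A_seq=565 A_ack=406 B_seq=406 B_ack=565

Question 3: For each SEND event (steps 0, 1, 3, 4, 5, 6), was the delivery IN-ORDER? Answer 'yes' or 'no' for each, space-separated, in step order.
Step 0: SEND seq=0 -> in-order
Step 1: SEND seq=124 -> in-order
Step 3: SEND seq=307 -> out-of-order
Step 4: SEND seq=200 -> in-order
Step 5: SEND seq=317 -> in-order
Step 6: SEND seq=457 -> in-order

Answer: yes yes no yes yes yes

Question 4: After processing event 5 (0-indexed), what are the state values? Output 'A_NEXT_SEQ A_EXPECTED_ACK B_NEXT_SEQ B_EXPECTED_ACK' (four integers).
After event 0: A_seq=124 A_ack=200 B_seq=200 B_ack=124
After event 1: A_seq=317 A_ack=200 B_seq=200 B_ack=317
After event 2: A_seq=317 A_ack=200 B_seq=307 B_ack=317
After event 3: A_seq=317 A_ack=200 B_seq=406 B_ack=317
After event 4: A_seq=317 A_ack=406 B_seq=406 B_ack=317
After event 5: A_seq=457 A_ack=406 B_seq=406 B_ack=457

457 406 406 457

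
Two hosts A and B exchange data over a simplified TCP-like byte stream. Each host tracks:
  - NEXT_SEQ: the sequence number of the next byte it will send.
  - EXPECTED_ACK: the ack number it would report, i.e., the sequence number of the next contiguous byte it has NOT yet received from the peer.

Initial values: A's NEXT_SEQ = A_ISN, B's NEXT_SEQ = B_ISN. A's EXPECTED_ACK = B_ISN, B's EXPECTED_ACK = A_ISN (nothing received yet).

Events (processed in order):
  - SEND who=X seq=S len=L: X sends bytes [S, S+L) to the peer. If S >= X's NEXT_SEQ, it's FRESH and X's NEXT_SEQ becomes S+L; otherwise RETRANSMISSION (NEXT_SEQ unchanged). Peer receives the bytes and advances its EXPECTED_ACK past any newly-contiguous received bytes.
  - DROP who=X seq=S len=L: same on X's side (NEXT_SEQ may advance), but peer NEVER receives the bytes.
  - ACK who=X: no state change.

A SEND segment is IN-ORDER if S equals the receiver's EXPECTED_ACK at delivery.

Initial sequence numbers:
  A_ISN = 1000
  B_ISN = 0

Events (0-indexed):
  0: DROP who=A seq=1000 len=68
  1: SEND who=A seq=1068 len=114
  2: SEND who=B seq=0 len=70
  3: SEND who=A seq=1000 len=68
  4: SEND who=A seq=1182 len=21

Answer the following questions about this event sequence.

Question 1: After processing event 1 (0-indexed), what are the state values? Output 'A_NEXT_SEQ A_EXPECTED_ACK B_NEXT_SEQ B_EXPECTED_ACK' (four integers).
After event 0: A_seq=1068 A_ack=0 B_seq=0 B_ack=1000
After event 1: A_seq=1182 A_ack=0 B_seq=0 B_ack=1000

1182 0 0 1000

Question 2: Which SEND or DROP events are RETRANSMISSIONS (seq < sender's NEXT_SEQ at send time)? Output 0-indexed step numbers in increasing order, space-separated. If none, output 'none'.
Answer: 3

Derivation:
Step 0: DROP seq=1000 -> fresh
Step 1: SEND seq=1068 -> fresh
Step 2: SEND seq=0 -> fresh
Step 3: SEND seq=1000 -> retransmit
Step 4: SEND seq=1182 -> fresh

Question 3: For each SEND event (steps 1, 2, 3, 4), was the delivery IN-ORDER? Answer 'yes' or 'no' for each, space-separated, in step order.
Answer: no yes yes yes

Derivation:
Step 1: SEND seq=1068 -> out-of-order
Step 2: SEND seq=0 -> in-order
Step 3: SEND seq=1000 -> in-order
Step 4: SEND seq=1182 -> in-order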